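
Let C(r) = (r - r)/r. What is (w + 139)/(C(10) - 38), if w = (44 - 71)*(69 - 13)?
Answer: 1373/38 ≈ 36.132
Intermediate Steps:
C(r) = 0 (C(r) = 0/r = 0)
w = -1512 (w = -27*56 = -1512)
(w + 139)/(C(10) - 38) = (-1512 + 139)/(0 - 38) = -1373/(-38) = -1/38*(-1373) = 1373/38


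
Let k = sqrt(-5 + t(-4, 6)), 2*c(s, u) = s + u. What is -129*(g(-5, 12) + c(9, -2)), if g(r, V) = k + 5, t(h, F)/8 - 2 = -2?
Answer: -2193/2 - 129*I*sqrt(5) ≈ -1096.5 - 288.45*I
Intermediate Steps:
c(s, u) = s/2 + u/2 (c(s, u) = (s + u)/2 = s/2 + u/2)
t(h, F) = 0 (t(h, F) = 16 + 8*(-2) = 16 - 16 = 0)
k = I*sqrt(5) (k = sqrt(-5 + 0) = sqrt(-5) = I*sqrt(5) ≈ 2.2361*I)
g(r, V) = 5 + I*sqrt(5) (g(r, V) = I*sqrt(5) + 5 = 5 + I*sqrt(5))
-129*(g(-5, 12) + c(9, -2)) = -129*((5 + I*sqrt(5)) + ((1/2)*9 + (1/2)*(-2))) = -129*((5 + I*sqrt(5)) + (9/2 - 1)) = -129*((5 + I*sqrt(5)) + 7/2) = -129*(17/2 + I*sqrt(5)) = -2193/2 - 129*I*sqrt(5)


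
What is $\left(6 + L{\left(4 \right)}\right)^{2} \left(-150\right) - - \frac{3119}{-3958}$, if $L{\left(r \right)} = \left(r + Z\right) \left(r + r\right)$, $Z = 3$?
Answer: $- \frac{2282185919}{3958} \approx -5.766 \cdot 10^{5}$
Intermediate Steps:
$L{\left(r \right)} = 2 r \left(3 + r\right)$ ($L{\left(r \right)} = \left(r + 3\right) \left(r + r\right) = \left(3 + r\right) 2 r = 2 r \left(3 + r\right)$)
$\left(6 + L{\left(4 \right)}\right)^{2} \left(-150\right) - - \frac{3119}{-3958} = \left(6 + 2 \cdot 4 \left(3 + 4\right)\right)^{2} \left(-150\right) - - \frac{3119}{-3958} = \left(6 + 2 \cdot 4 \cdot 7\right)^{2} \left(-150\right) - \left(-3119\right) \left(- \frac{1}{3958}\right) = \left(6 + 56\right)^{2} \left(-150\right) - \frac{3119}{3958} = 62^{2} \left(-150\right) - \frac{3119}{3958} = 3844 \left(-150\right) - \frac{3119}{3958} = -576600 - \frac{3119}{3958} = - \frac{2282185919}{3958}$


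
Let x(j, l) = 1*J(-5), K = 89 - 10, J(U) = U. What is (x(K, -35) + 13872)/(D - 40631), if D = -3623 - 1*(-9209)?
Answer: -13867/35045 ≈ -0.39569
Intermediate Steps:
D = 5586 (D = -3623 + 9209 = 5586)
K = 79
x(j, l) = -5 (x(j, l) = 1*(-5) = -5)
(x(K, -35) + 13872)/(D - 40631) = (-5 + 13872)/(5586 - 40631) = 13867/(-35045) = 13867*(-1/35045) = -13867/35045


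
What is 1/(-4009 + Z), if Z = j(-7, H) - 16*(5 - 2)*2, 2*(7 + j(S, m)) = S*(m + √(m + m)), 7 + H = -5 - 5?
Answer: -16210/65692691 + 14*I*√34/65692691 ≈ -0.00024675 + 1.2427e-6*I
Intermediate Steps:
H = -17 (H = -7 + (-5 - 5) = -7 - 10 = -17)
j(S, m) = -7 + S*(m + √2*√m)/2 (j(S, m) = -7 + (S*(m + √(m + m)))/2 = -7 + (S*(m + √(2*m)))/2 = -7 + (S*(m + √2*√m))/2 = -7 + S*(m + √2*√m)/2)
Z = -87/2 - 7*I*√34/2 (Z = (-7 + (½)*(-7)*(-17) + (½)*(-7)*√2*√(-17)) - 16*(5 - 2)*2 = (-7 + 119/2 + (½)*(-7)*√2*(I*√17)) - 48*2 = (-7 + 119/2 - 7*I*√34/2) - 16*6 = (105/2 - 7*I*√34/2) - 96 = -87/2 - 7*I*√34/2 ≈ -43.5 - 20.408*I)
1/(-4009 + Z) = 1/(-4009 + (-87/2 - 7*I*√34/2)) = 1/(-8105/2 - 7*I*√34/2)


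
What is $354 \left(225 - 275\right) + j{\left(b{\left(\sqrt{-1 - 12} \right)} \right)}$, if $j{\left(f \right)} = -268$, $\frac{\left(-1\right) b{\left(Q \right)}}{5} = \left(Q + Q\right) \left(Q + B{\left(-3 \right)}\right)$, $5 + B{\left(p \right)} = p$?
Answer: $-17968$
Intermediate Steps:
$B{\left(p \right)} = -5 + p$
$b{\left(Q \right)} = - 10 Q \left(-8 + Q\right)$ ($b{\left(Q \right)} = - 5 \left(Q + Q\right) \left(Q - 8\right) = - 5 \cdot 2 Q \left(Q - 8\right) = - 5 \cdot 2 Q \left(-8 + Q\right) = - 10 Q \left(-8 + Q\right)$)
$354 \left(225 - 275\right) + j{\left(b{\left(\sqrt{-1 - 12} \right)} \right)} = 354 \left(225 - 275\right) - 268 = 354 \left(-50\right) - 268 = -17700 - 268 = -17968$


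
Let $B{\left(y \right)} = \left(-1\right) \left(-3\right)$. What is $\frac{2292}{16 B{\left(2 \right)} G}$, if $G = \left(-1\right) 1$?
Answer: $- \frac{191}{4} \approx -47.75$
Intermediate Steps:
$B{\left(y \right)} = 3$
$G = -1$
$\frac{2292}{16 B{\left(2 \right)} G} = \frac{2292}{16 \cdot 3 \left(-1\right)} = \frac{2292}{48 \left(-1\right)} = \frac{2292}{-48} = 2292 \left(- \frac{1}{48}\right) = - \frac{191}{4}$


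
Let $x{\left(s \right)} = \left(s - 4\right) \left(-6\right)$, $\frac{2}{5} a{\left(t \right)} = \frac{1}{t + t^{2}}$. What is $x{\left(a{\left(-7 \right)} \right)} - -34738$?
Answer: $\frac{486663}{14} \approx 34762.0$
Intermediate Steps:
$a{\left(t \right)} = \frac{5}{2 \left(t + t^{2}\right)}$
$x{\left(s \right)} = 24 - 6 s$ ($x{\left(s \right)} = \left(-4 + s\right) \left(-6\right) = 24 - 6 s$)
$x{\left(a{\left(-7 \right)} \right)} - -34738 = \left(24 - 6 \frac{5}{2 \left(-7\right) \left(1 - 7\right)}\right) - -34738 = \left(24 - 6 \cdot \frac{5}{2} \left(- \frac{1}{7}\right) \frac{1}{-6}\right) + 34738 = \left(24 - 6 \cdot \frac{5}{2} \left(- \frac{1}{7}\right) \left(- \frac{1}{6}\right)\right) + 34738 = \left(24 - \frac{5}{14}\right) + 34738 = \frac{331}{14} + 34738 = \frac{486663}{14}$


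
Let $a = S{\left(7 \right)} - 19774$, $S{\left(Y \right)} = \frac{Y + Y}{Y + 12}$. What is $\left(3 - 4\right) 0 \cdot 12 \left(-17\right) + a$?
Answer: $- \frac{375692}{19} \approx -19773.0$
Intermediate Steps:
$S{\left(Y \right)} = \frac{2 Y}{12 + Y}$
$a = - \frac{375692}{19}$ ($a = 2 \cdot 7 \frac{1}{12 + 7} - 19774 = 2 \cdot 7 \cdot \frac{1}{19} - 19774 = \frac{14}{19} - 19774 = - \frac{375692}{19} \approx -19773.0$)
$\left(3 - 4\right) 0 \cdot 12 \left(-17\right) + a = \left(3 - 4\right) 0 \cdot 12 \left(-17\right) - \frac{375692}{19} = \left(-1\right) 0 \cdot 12 \left(-17\right) - \frac{375692}{19} = 0 \cdot 12 \left(-17\right) - \frac{375692}{19} = 0 \left(-17\right) - \frac{375692}{19} = 0 - \frac{375692}{19} = - \frac{375692}{19}$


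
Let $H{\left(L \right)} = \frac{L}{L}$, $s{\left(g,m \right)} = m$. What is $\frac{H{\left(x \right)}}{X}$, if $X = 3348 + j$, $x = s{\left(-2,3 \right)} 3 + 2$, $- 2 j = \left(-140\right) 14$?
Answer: $\frac{1}{4328} \approx 0.00023105$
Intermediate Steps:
$j = 980$ ($j = - \frac{\left(-140\right) 14}{2} = \left(- \frac{1}{2}\right) \left(-1960\right) = 980$)
$x = 11$ ($x = 3 \cdot 3 + 2 = 9 + 2 = 11$)
$X = 4328$ ($X = 3348 + 980 = 4328$)
$H{\left(L \right)} = 1$
$\frac{H{\left(x \right)}}{X} = 1 \cdot \frac{1}{4328} = \frac{1}{4328}$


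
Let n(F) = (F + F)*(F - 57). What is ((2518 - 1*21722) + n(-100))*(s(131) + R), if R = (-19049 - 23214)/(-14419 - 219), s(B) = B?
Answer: 919316186/563 ≈ 1.6329e+6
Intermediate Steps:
R = 3251/1126 (R = -42263/(-14638) = -42263*(-1/14638) = 3251/1126 ≈ 2.8872)
n(F) = 2*F*(-57 + F) (n(F) = (2*F)*(-57 + F) = 2*F*(-57 + F))
((2518 - 1*21722) + n(-100))*(s(131) + R) = ((2518 - 1*21722) + 2*(-100)*(-57 - 100))*(131 + 3251/1126) = ((2518 - 21722) + 2*(-100)*(-157))*(150757/1126) = (-19204 + 31400)*(150757/1126) = 12196*(150757/1126) = 919316186/563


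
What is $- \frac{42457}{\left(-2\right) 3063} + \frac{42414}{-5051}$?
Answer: $- \frac{45377857}{30942426} \approx -1.4665$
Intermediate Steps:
$- \frac{42457}{\left(-2\right) 3063} + \frac{42414}{-5051} = - \frac{42457}{-6126} + 42414 \left(- \frac{1}{5051}\right) = \left(-42457\right) \left(- \frac{1}{6126}\right) - \frac{42414}{5051} = \frac{42457}{6126} - \frac{42414}{5051} = - \frac{45377857}{30942426}$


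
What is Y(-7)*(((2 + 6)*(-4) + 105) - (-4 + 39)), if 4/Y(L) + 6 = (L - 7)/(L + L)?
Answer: -152/5 ≈ -30.400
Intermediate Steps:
Y(L) = 4/(-6 + (-7 + L)/(2*L)) (Y(L) = 4/(-6 + (L - 7)/(L + L)) = 4/(-6 + (-7 + L)/((2*L))) = 4/(-6 + (-7 + L)*(1/(2*L))) = 4/(-6 + (-7 + L)/(2*L)))
Y(-7)*(((2 + 6)*(-4) + 105) - (-4 + 39)) = (-8*(-7)/(7 + 11*(-7)))*(((2 + 6)*(-4) + 105) - (-4 + 39)) = (-8*(-7)/(7 - 77))*((8*(-4) + 105) - 1*35) = (-8*(-7)/(-70))*((-32 + 105) - 35) = (-8*(-7)*(-1/70))*(73 - 35) = -⅘*38 = -152/5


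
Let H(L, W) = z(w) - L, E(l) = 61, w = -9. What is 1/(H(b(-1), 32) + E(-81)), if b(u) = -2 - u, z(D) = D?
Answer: 1/53 ≈ 0.018868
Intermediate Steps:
H(L, W) = -9 - L
1/(H(b(-1), 32) + E(-81)) = 1/((-9 - (-2 - 1*(-1))) + 61) = 1/((-9 - (-2 + 1)) + 61) = 1/((-9 - 1*(-1)) + 61) = 1/((-9 + 1) + 61) = 1/(-8 + 61) = 1/53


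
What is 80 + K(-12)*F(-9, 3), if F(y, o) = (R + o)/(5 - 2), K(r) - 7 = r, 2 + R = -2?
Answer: 245/3 ≈ 81.667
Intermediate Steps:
R = -4 (R = -2 - 2 = -4)
K(r) = 7 + r
F(y, o) = -4/3 + o/3 (F(y, o) = (-4 + o)/(5 - 2) = (-4 + o)/3 = (-4 + o)*(⅓) = -4/3 + o/3)
80 + K(-12)*F(-9, 3) = 80 + (7 - 12)*(-4/3 + (⅓)*3) = 80 - 5*(-4/3 + 1) = 80 - 5*(-⅓) = 80 + 5/3 = 245/3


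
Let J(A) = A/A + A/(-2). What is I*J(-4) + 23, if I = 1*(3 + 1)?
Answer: 35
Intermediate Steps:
J(A) = 1 - A/2 (J(A) = 1 + A*(-1/2) = 1 - A/2)
I = 4 (I = 1*4 = 4)
I*J(-4) + 23 = 4*(1 - 1/2*(-4)) + 23 = 4*(1 + 2) + 23 = 4*3 + 23 = 12 + 23 = 35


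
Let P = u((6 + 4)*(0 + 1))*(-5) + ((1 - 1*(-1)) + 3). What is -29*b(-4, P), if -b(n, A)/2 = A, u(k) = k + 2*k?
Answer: -8410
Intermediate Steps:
u(k) = 3*k
P = -145 (P = (3*((6 + 4)*(0 + 1)))*(-5) + ((1 - 1*(-1)) + 3) = (3*(10*1))*(-5) + ((1 + 1) + 3) = (3*10)*(-5) + (2 + 3) = 30*(-5) + 5 = -150 + 5 = -145)
b(n, A) = -2*A
-29*b(-4, P) = -(-58)*(-145) = -29*290 = -8410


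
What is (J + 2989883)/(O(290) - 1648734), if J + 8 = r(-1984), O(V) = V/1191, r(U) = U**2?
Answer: -8249022021/1963641904 ≈ -4.2009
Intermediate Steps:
O(V) = V/1191 (O(V) = V*(1/1191) = V/1191)
J = 3936248 (J = -8 + (-1984)**2 = -8 + 3936256 = 3936248)
(J + 2989883)/(O(290) - 1648734) = (3936248 + 2989883)/((1/1191)*290 - 1648734) = 6926131/(290/1191 - 1648734) = 6926131/(-1963641904/1191) = 6926131*(-1191/1963641904) = -8249022021/1963641904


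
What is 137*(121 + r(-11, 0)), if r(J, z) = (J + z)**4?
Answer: 2022394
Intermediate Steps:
137*(121 + r(-11, 0)) = 137*(121 + (-11 + 0)**4) = 137*(121 + (-11)**4) = 137*(121 + 14641) = 137*14762 = 2022394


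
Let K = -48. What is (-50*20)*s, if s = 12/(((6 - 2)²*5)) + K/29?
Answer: 43650/29 ≈ 1505.2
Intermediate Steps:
s = -873/580 (s = 12/(((6 - 2)²*5)) - 48/29 = 12/((4²*5)) - 48*1/29 = 12/((16*5)) - 48/29 = 12/80 - 48/29 = 12*(1/80) - 48/29 = 3/20 - 48/29 = -873/580 ≈ -1.5052)
(-50*20)*s = -50*20*(-873/580) = -1000*(-873/580) = 43650/29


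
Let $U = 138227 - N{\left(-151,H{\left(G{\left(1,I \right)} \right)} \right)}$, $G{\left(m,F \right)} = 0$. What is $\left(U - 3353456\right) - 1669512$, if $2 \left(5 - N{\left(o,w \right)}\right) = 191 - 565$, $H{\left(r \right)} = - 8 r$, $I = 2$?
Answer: $-4884933$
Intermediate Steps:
$N{\left(o,w \right)} = 192$ ($N{\left(o,w \right)} = 5 - \frac{191 - 565}{2} = 5 - -187 = 5 + 187 = 192$)
$U = 138035$ ($U = 138227 - 192 = 138035$)
$\left(U - 3353456\right) - 1669512 = \left(138035 - 3353456\right) - 1669512 = -3215421 - 1669512 = -4884933$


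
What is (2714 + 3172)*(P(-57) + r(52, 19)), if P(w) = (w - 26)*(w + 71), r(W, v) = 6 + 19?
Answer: -6692382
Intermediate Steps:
r(W, v) = 25
P(w) = (-26 + w)*(71 + w)
(2714 + 3172)*(P(-57) + r(52, 19)) = (2714 + 3172)*((-1846 + (-57)² + 45*(-57)) + 25) = 5886*((-1846 + 3249 - 2565) + 25) = 5886*(-1162 + 25) = 5886*(-1137) = -6692382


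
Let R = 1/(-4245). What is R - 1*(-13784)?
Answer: 58513079/4245 ≈ 13784.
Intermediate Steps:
R = -1/4245 ≈ -0.00023557
R - 1*(-13784) = -1/4245 - 1*(-13784) = -1/4245 + 13784 = 58513079/4245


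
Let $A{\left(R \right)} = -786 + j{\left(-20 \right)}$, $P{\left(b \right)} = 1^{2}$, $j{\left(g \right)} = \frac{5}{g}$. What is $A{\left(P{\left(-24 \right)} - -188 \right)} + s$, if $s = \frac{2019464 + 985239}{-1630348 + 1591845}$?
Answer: $- \frac{133110747}{154012} \approx -864.29$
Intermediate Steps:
$P{\left(b \right)} = 1$
$s = - \frac{3004703}{38503}$ ($s = \frac{3004703}{-38503} = 3004703 \left(- \frac{1}{38503}\right) = - \frac{3004703}{38503} \approx -78.038$)
$A{\left(R \right)} = - \frac{3145}{4}$ ($A{\left(R \right)} = -786 + \frac{5}{-20} = -786 + 5 \left(- \frac{1}{20}\right) = -786 - \frac{1}{4} = - \frac{3145}{4}$)
$A{\left(P{\left(-24 \right)} - -188 \right)} + s = - \frac{3145}{4} - \frac{3004703}{38503} = - \frac{133110747}{154012}$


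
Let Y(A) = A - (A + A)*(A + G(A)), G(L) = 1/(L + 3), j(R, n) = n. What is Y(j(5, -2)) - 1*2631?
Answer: -2637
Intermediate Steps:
G(L) = 1/(3 + L)
Y(A) = A - 2*A*(A + 1/(3 + A)) (Y(A) = A - (A + A)*(A + 1/(3 + A)) = A - 2*A*(A + 1/(3 + A)))
Y(j(5, -2)) - 1*2631 = -2*(1 - 5*(-2) - 2*(-2)**2)/(3 - 2) - 1*2631 = -2*(1 + 10 - 2*4)/1 - 2631 = -2*1*(1 + 10 - 8) - 2631 = -2*1*3 - 2631 = -6 - 2631 = -2637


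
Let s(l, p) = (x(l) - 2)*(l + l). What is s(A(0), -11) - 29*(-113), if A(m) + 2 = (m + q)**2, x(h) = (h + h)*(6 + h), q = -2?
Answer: 3397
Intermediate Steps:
x(h) = 2*h*(6 + h) (x(h) = (2*h)*(6 + h) = 2*h*(6 + h))
A(m) = -2 + (-2 + m)**2 (A(m) = -2 + (m - 2)**2 = -2 + (-2 + m)**2)
s(l, p) = 2*l*(-2 + 2*l*(6 + l)) (s(l, p) = (2*l*(6 + l) - 2)*(l + l) = (-2 + 2*l*(6 + l))*(2*l) = 2*l*(-2 + 2*l*(6 + l)))
s(A(0), -11) - 29*(-113) = 4*(-2 + (-2 + 0)**2)*(-1 + (-2 + (-2 + 0)**2)*(6 + (-2 + (-2 + 0)**2))) - 29*(-113) = 4*(-2 + (-2)**2)*(-1 + (-2 + (-2)**2)*(6 + (-2 + (-2)**2))) + 3277 = 4*(-2 + 4)*(-1 + (-2 + 4)*(6 + (-2 + 4))) + 3277 = 4*2*(-1 + 2*(6 + 2)) + 3277 = 4*2*(-1 + 2*8) + 3277 = 4*2*(-1 + 16) + 3277 = 4*2*15 + 3277 = 120 + 3277 = 3397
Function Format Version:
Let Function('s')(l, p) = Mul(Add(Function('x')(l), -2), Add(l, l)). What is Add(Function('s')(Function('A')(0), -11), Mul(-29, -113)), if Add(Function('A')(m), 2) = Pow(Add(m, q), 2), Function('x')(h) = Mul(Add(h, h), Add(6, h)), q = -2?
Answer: 3397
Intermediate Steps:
Function('x')(h) = Mul(2, h, Add(6, h)) (Function('x')(h) = Mul(Mul(2, h), Add(6, h)) = Mul(2, h, Add(6, h)))
Function('A')(m) = Add(-2, Pow(Add(-2, m), 2)) (Function('A')(m) = Add(-2, Pow(Add(m, -2), 2)) = Add(-2, Pow(Add(-2, m), 2)))
Function('s')(l, p) = Mul(2, l, Add(-2, Mul(2, l, Add(6, l)))) (Function('s')(l, p) = Mul(Add(Mul(2, l, Add(6, l)), -2), Add(l, l)) = Mul(Add(-2, Mul(2, l, Add(6, l))), Mul(2, l)) = Mul(2, l, Add(-2, Mul(2, l, Add(6, l)))))
Add(Function('s')(Function('A')(0), -11), Mul(-29, -113)) = Add(Mul(4, Add(-2, Pow(Add(-2, 0), 2)), Add(-1, Mul(Add(-2, Pow(Add(-2, 0), 2)), Add(6, Add(-2, Pow(Add(-2, 0), 2)))))), Mul(-29, -113)) = Add(Mul(4, Add(-2, Pow(-2, 2)), Add(-1, Mul(Add(-2, Pow(-2, 2)), Add(6, Add(-2, Pow(-2, 2)))))), 3277) = Add(Mul(4, Add(-2, 4), Add(-1, Mul(Add(-2, 4), Add(6, Add(-2, 4))))), 3277) = Add(Mul(4, 2, Add(-1, Mul(2, Add(6, 2)))), 3277) = Add(Mul(4, 2, Add(-1, Mul(2, 8))), 3277) = Add(Mul(4, 2, Add(-1, 16)), 3277) = Add(Mul(4, 2, 15), 3277) = Add(120, 3277) = 3397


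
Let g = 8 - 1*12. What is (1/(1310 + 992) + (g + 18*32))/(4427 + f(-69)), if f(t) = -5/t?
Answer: 90855405/703187336 ≈ 0.12921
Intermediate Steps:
g = -4 (g = 8 - 12 = -4)
(1/(1310 + 992) + (g + 18*32))/(4427 + f(-69)) = (1/(1310 + 992) + (-4 + 18*32))/(4427 - 5/(-69)) = (1/2302 + (-4 + 576))/(4427 - 5*(-1/69)) = (1/2302 + 572)/(4427 + 5/69) = 1316745/(2302*(305468/69)) = (1316745/2302)*(69/305468) = 90855405/703187336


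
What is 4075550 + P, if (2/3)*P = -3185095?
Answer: -1404185/2 ≈ -7.0209e+5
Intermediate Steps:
P = -9555285/2 (P = (3/2)*(-3185095) = -9555285/2 ≈ -4.7776e+6)
4075550 + P = 4075550 - 9555285/2 = -1404185/2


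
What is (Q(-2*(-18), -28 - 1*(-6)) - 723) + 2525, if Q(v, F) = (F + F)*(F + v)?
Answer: 1186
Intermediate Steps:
Q(v, F) = 2*F*(F + v) (Q(v, F) = (2*F)*(F + v) = 2*F*(F + v))
(Q(-2*(-18), -28 - 1*(-6)) - 723) + 2525 = (2*(-28 - 1*(-6))*((-28 - 1*(-6)) - 2*(-18)) - 723) + 2525 = (2*(-28 + 6)*((-28 + 6) + 36) - 723) + 2525 = (2*(-22)*(-22 + 36) - 723) + 2525 = (2*(-22)*14 - 723) + 2525 = (-616 - 723) + 2525 = -1339 + 2525 = 1186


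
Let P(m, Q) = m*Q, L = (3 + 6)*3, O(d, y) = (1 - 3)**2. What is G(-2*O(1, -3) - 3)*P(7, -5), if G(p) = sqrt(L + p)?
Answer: -140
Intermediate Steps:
O(d, y) = 4 (O(d, y) = (-2)**2 = 4)
L = 27 (L = 9*3 = 27)
P(m, Q) = Q*m
G(p) = sqrt(27 + p)
G(-2*O(1, -3) - 3)*P(7, -5) = sqrt(27 + (-2*4 - 3))*(-5*7) = sqrt(27 + (-8 - 3))*(-35) = sqrt(27 - 11)*(-35) = sqrt(16)*(-35) = 4*(-35) = -140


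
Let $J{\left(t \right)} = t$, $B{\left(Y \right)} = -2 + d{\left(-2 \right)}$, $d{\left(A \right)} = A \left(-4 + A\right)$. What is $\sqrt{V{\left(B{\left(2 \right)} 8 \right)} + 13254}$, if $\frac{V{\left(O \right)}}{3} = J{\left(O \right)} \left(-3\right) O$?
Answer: $i \sqrt{44346} \approx 210.58 i$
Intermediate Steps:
$B{\left(Y \right)} = 10$ ($B{\left(Y \right)} = -2 - 2 \left(-4 - 2\right) = -2 - -12 = -2 + 12 = 10$)
$V{\left(O \right)} = - 9 O^{2}$ ($V{\left(O \right)} = 3 O \left(-3\right) O = 3 - 3 O O = 3 \left(- 3 O^{2}\right) = - 9 O^{2}$)
$\sqrt{V{\left(B{\left(2 \right)} 8 \right)} + 13254} = \sqrt{- 9 \left(10 \cdot 8\right)^{2} + 13254} = \sqrt{- 9 \cdot 80^{2} + 13254} = \sqrt{\left(-9\right) 6400 + 13254} = \sqrt{-57600 + 13254} = \sqrt{-44346} = i \sqrt{44346}$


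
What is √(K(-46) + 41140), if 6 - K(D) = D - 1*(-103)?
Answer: √41089 ≈ 202.70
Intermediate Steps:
K(D) = -97 - D (K(D) = 6 - (D - 1*(-103)) = 6 - (D + 103) = 6 - (103 + D) = 6 + (-103 - D) = -97 - D)
√(K(-46) + 41140) = √((-97 - 1*(-46)) + 41140) = √((-97 + 46) + 41140) = √(-51 + 41140) = √41089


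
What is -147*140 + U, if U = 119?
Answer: -20461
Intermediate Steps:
-147*140 + U = -147*140 + 119 = -20580 + 119 = -20461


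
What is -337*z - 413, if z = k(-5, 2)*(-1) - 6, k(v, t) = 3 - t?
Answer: 1946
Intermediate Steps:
z = -7 (z = (3 - 1*2)*(-1) - 6 = (3 - 2)*(-1) - 6 = 1*(-1) - 6 = -1 - 6 = -7)
-337*z - 413 = -337*(-7) - 413 = 2359 - 413 = 1946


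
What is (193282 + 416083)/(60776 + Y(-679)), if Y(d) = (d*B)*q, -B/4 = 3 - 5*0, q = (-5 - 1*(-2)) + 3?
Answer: 5695/568 ≈ 10.026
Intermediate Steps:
q = 0 (q = (-5 + 2) + 3 = -3 + 3 = 0)
B = -12 (B = -4*(3 - 5*0) = -4*(3 + 0) = -4*3 = -12)
Y(d) = 0 (Y(d) = (d*(-12))*0 = -12*d*0 = 0)
(193282 + 416083)/(60776 + Y(-679)) = (193282 + 416083)/(60776 + 0) = 609365/60776 = 609365*(1/60776) = 5695/568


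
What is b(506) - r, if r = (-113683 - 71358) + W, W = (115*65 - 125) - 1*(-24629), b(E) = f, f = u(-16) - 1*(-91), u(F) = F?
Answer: 153137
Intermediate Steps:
f = 75 (f = -16 - 1*(-91) = -16 + 91 = 75)
b(E) = 75
W = 31979 (W = (7475 - 125) + 24629 = 7350 + 24629 = 31979)
r = -153062 (r = (-113683 - 71358) + 31979 = -185041 + 31979 = -153062)
b(506) - r = 75 - 1*(-153062) = 75 + 153062 = 153137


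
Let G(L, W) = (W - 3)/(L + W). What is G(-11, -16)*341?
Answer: 6479/27 ≈ 239.96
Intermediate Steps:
G(L, W) = (-3 + W)/(L + W)
G(-11, -16)*341 = ((-3 - 16)/(-11 - 16))*341 = (-19/(-27))*341 = -1/27*(-19)*341 = (19/27)*341 = 6479/27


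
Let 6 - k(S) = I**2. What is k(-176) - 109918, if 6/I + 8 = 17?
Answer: -989212/9 ≈ -1.0991e+5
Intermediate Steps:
I = 2/3 (I = 6/(-8 + 17) = 6/9 = 6*(1/9) = 2/3 ≈ 0.66667)
k(S) = 50/9 (k(S) = 6 - (2/3)**2 = 6 - 1*4/9 = 6 - 4/9 = 50/9)
k(-176) - 109918 = 50/9 - 109918 = -989212/9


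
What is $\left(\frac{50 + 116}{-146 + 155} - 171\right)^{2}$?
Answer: $\frac{1885129}{81} \approx 23273.0$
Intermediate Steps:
$\left(\frac{50 + 116}{-146 + 155} - 171\right)^{2} = \left(\frac{166}{9} - 171\right)^{2} = \left(- \frac{1373}{9}\right)^{2} = \frac{1885129}{81}$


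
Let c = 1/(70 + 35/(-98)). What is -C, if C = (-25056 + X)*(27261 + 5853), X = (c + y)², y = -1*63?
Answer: 221284846734002/316875 ≈ 6.9834e+8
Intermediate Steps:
c = 14/975 (c = 1/(70 + 35*(-1/98)) = 1/(70 - 5/14) = 1/(975/14) = 14/975 ≈ 0.014359)
y = -63
X = 3771310921/950625 (X = (14/975 - 63)² = (-61411/975)² = 3771310921/950625 ≈ 3967.2)
C = -221284846734002/316875 (C = (-25056 + 3771310921/950625)*(27261 + 5853) = -20047549079/950625*33114 = -221284846734002/316875 ≈ -6.9834e+8)
-C = -1*(-221284846734002/316875) = 221284846734002/316875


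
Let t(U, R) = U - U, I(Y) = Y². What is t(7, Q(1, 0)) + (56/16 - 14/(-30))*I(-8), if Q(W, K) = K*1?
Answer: 3808/15 ≈ 253.87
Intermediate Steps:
Q(W, K) = K
t(U, R) = 0
t(7, Q(1, 0)) + (56/16 - 14/(-30))*I(-8) = 0 + (56/16 - 14/(-30))*(-8)² = 0 + (56*(1/16) - 14*(-1/30))*64 = 0 + (7/2 + 7/15)*64 = 0 + (119/30)*64 = 0 + 3808/15 = 3808/15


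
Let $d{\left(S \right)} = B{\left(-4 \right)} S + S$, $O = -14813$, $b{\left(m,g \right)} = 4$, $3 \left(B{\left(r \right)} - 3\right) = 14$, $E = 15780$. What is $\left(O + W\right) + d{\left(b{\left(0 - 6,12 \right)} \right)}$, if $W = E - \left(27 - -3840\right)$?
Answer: $- \frac{8596}{3} \approx -2865.3$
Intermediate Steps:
$B{\left(r \right)} = \frac{23}{3}$ ($B{\left(r \right)} = 3 + \frac{1}{3} \cdot 14 = 3 + \frac{14}{3} = \frac{23}{3}$)
$W = 11913$ ($W = 15780 - \left(27 - -3840\right) = 15780 - \left(27 + 3840\right) = 15780 - 3867 = 11913$)
$d{\left(S \right)} = \frac{26 S}{3}$ ($d{\left(S \right)} = \frac{23 S}{3} + S = \frac{26 S}{3}$)
$\left(O + W\right) + d{\left(b{\left(0 - 6,12 \right)} \right)} = \left(-14813 + 11913\right) + \frac{26}{3} \cdot 4 = -2900 + \frac{104}{3} = - \frac{8596}{3}$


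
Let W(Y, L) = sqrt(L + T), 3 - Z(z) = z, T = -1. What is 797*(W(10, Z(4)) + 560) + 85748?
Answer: 532068 + 797*I*sqrt(2) ≈ 5.3207e+5 + 1127.1*I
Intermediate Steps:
Z(z) = 3 - z
W(Y, L) = sqrt(-1 + L) (W(Y, L) = sqrt(L - 1) = sqrt(-1 + L))
797*(W(10, Z(4)) + 560) + 85748 = 797*(sqrt(-1 + (3 - 1*4)) + 560) + 85748 = 797*(sqrt(-1 + (3 - 4)) + 560) + 85748 = 797*(sqrt(-1 - 1) + 560) + 85748 = 797*(sqrt(-2) + 560) + 85748 = 797*(I*sqrt(2) + 560) + 85748 = 797*(560 + I*sqrt(2)) + 85748 = (446320 + 797*I*sqrt(2)) + 85748 = 532068 + 797*I*sqrt(2)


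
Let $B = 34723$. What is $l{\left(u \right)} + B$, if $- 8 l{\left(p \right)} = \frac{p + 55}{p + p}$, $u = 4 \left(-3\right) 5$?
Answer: $\frac{6666815}{192} \approx 34723.0$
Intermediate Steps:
$u = -60$ ($u = \left(-12\right) 5 = -60$)
$l{\left(p \right)} = - \frac{55 + p}{16 p}$ ($l{\left(p \right)} = - \frac{\left(p + 55\right) \frac{1}{p + p}}{8} = - \frac{\left(55 + p\right) \frac{1}{2 p}}{8} = - \frac{\frac{1}{2} \frac{1}{p} \left(55 + p\right)}{8} = - \frac{55 + p}{16 p}$)
$l{\left(u \right)} + B = \frac{-55 - -60}{16 \left(-60\right)} + 34723 = \frac{1}{16} \left(- \frac{1}{60}\right) \left(-55 + 60\right) + 34723 = \frac{1}{16} \left(- \frac{1}{60}\right) 5 + 34723 = - \frac{1}{192} + 34723 = \frac{6666815}{192}$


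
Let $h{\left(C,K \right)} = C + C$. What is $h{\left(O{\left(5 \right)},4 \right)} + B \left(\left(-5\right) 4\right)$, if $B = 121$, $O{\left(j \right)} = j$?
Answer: $-2410$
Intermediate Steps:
$h{\left(C,K \right)} = 2 C$
$h{\left(O{\left(5 \right)},4 \right)} + B \left(\left(-5\right) 4\right) = 2 \cdot 5 + 121 \left(\left(-5\right) 4\right) = 10 + 121 \left(-20\right) = 10 - 2420 = -2410$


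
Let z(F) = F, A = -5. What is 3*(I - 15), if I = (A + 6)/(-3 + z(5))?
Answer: -87/2 ≈ -43.500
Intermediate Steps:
I = ½ (I = (-5 + 6)/(-3 + 5) = 1/2 = 1*(½) = ½ ≈ 0.50000)
3*(I - 15) = 3*(½ - 15) = 3*(-29/2) = -87/2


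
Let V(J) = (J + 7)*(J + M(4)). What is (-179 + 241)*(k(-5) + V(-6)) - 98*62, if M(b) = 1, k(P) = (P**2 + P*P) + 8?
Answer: -2790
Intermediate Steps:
k(P) = 8 + 2*P**2 (k(P) = (P**2 + P**2) + 8 = 2*P**2 + 8 = 8 + 2*P**2)
V(J) = (1 + J)*(7 + J) (V(J) = (J + 7)*(J + 1) = (7 + J)*(1 + J) = (1 + J)*(7 + J))
(-179 + 241)*(k(-5) + V(-6)) - 98*62 = (-179 + 241)*((8 + 2*(-5)**2) + (7 + (-6)**2 + 8*(-6))) - 98*62 = 62*((8 + 2*25) + (7 + 36 - 48)) - 6076 = 62*((8 + 50) - 5) - 6076 = 62*(58 - 5) - 6076 = 62*53 - 6076 = 3286 - 6076 = -2790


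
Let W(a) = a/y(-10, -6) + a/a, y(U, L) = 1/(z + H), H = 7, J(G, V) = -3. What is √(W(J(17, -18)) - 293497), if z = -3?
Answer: 6*I*√8153 ≈ 541.76*I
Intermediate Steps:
y(U, L) = ¼ (y(U, L) = 1/(-3 + 7) = 1/4 = ¼)
W(a) = 1 + 4*a (W(a) = a/(¼) + a/a = a*4 + 1 = 4*a + 1 = 1 + 4*a)
√(W(J(17, -18)) - 293497) = √((1 + 4*(-3)) - 293497) = √((1 - 12) - 293497) = √(-11 - 293497) = √(-293508) = 6*I*√8153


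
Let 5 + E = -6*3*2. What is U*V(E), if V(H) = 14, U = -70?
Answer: -980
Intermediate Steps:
E = -41 (E = -5 - 6*3*2 = -5 - 18*2 = -5 - 1*36 = -5 - 36 = -41)
U*V(E) = -70*14 = -980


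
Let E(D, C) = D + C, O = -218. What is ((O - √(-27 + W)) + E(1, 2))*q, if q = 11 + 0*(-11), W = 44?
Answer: -2365 - 11*√17 ≈ -2410.4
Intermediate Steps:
q = 11 (q = 11 + 0 = 11)
E(D, C) = C + D
((O - √(-27 + W)) + E(1, 2))*q = ((-218 - √(-27 + 44)) + (2 + 1))*11 = ((-218 - √17) + 3)*11 = (-215 - √17)*11 = -2365 - 11*√17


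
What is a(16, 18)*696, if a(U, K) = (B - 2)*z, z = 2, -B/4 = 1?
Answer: -8352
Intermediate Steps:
B = -4 (B = -4*1 = -4)
a(U, K) = -12 (a(U, K) = (-4 - 2)*2 = -6*2 = -12)
a(16, 18)*696 = -12*696 = -8352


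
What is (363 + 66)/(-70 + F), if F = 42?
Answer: -429/28 ≈ -15.321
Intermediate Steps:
(363 + 66)/(-70 + F) = (363 + 66)/(-70 + 42) = 429/(-28) = 429*(-1/28) = -429/28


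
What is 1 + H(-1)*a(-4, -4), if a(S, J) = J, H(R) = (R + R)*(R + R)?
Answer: -15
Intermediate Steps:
H(R) = 4*R**2 (H(R) = (2*R)*(2*R) = 4*R**2)
1 + H(-1)*a(-4, -4) = 1 + (4*(-1)**2)*(-4) = 1 + (4*1)*(-4) = 1 + 4*(-4) = 1 - 16 = -15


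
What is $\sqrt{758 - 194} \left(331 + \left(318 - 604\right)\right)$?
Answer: $90 \sqrt{141} \approx 1068.7$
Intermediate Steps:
$\sqrt{758 - 194} \left(331 + \left(318 - 604\right)\right) = \sqrt{564} \left(331 + \left(318 - 604\right)\right) = 2 \sqrt{141} \left(331 - 286\right) = 2 \sqrt{141} \cdot 45 = 90 \sqrt{141}$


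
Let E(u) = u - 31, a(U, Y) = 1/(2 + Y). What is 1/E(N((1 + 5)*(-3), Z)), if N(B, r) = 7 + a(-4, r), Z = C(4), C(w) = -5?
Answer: -3/73 ≈ -0.041096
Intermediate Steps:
Z = -5
N(B, r) = 7 + 1/(2 + r)
E(u) = -31 + u
1/E(N((1 + 5)*(-3), Z)) = 1/(-31 + (15 + 7*(-5))/(2 - 5)) = 1/(-31 + (15 - 35)/(-3)) = 1/(-31 - 1/3*(-20)) = 1/(-31 + 20/3) = 1/(-73/3) = -3/73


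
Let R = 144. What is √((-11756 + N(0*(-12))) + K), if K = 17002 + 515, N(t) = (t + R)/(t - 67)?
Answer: √25851481/67 ≈ 75.887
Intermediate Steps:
N(t) = (144 + t)/(-67 + t) (N(t) = (t + 144)/(t - 67) = (144 + t)/(-67 + t))
K = 17517
√((-11756 + N(0*(-12))) + K) = √((-11756 + (144 + 0*(-12))/(-67 + 0*(-12))) + 17517) = √((-11756 + (144 + 0)/(-67 + 0)) + 17517) = √((-11756 + 144/(-67)) + 17517) = √((-11756 - 1/67*144) + 17517) = √((-11756 - 144/67) + 17517) = √(-787796/67 + 17517) = √(385843/67) = √25851481/67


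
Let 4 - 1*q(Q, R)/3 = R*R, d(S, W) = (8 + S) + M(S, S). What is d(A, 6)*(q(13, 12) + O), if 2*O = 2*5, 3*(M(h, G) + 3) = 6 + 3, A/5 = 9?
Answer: -21995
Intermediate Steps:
A = 45 (A = 5*9 = 45)
M(h, G) = 0 (M(h, G) = -3 + (6 + 3)/3 = -3 + (1/3)*9 = -3 + 3 = 0)
d(S, W) = 8 + S (d(S, W) = (8 + S) + 0 = 8 + S)
O = 5 (O = (2*5)/2 = (1/2)*10 = 5)
q(Q, R) = 12 - 3*R**2 (q(Q, R) = 12 - 3*R*R = 12 - 3*R**2)
d(A, 6)*(q(13, 12) + O) = (8 + 45)*((12 - 3*12**2) + 5) = 53*((12 - 3*144) + 5) = 53*((12 - 432) + 5) = 53*(-420 + 5) = 53*(-415) = -21995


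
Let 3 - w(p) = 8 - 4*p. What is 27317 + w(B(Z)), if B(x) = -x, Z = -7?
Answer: 27340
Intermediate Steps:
w(p) = -5 + 4*p (w(p) = 3 - (8 - 4*p) = 3 + (-8 + 4*p) = -5 + 4*p)
27317 + w(B(Z)) = 27317 + (-5 + 4*(-1*(-7))) = 27317 + (-5 + 4*7) = 27317 + (-5 + 28) = 27317 + 23 = 27340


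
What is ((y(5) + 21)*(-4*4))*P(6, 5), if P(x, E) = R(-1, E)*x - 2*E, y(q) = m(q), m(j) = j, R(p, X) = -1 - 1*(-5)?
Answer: -5824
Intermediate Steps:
R(p, X) = 4 (R(p, X) = -1 + 5 = 4)
y(q) = q
P(x, E) = -2*E + 4*x (P(x, E) = 4*x - 2*E = -2*E + 4*x)
((y(5) + 21)*(-4*4))*P(6, 5) = ((5 + 21)*(-4*4))*(-2*5 + 4*6) = (26*(-16))*(-10 + 24) = -416*14 = -5824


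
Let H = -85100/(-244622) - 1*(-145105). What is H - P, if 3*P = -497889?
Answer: 38047080698/122311 ≈ 3.1107e+5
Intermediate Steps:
P = -165963 (P = (⅓)*(-497889) = -165963)
H = 17747980205/122311 (H = -85100*(-1/244622) + 145105 = 42550/122311 + 145105 = 17747980205/122311 ≈ 1.4511e+5)
H - P = 17747980205/122311 - 1*(-165963) = 17747980205/122311 + 165963 = 38047080698/122311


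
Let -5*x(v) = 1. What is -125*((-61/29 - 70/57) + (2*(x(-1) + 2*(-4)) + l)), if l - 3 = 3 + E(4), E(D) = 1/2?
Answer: 5467925/3306 ≈ 1653.9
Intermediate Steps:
E(D) = ½
x(v) = -⅕ (x(v) = -⅕*1 = -⅕)
l = 13/2 (l = 3 + (3 + ½) = 3 + 7/2 = 13/2 ≈ 6.5000)
-125*((-61/29 - 70/57) + (2*(x(-1) + 2*(-4)) + l)) = -125*((-61/29 - 70/57) + (2*(-⅕ + 2*(-4)) + 13/2)) = -125*((-61*1/29 - 70*1/57) + (2*(-⅕ - 8) + 13/2)) = -125*((-61/29 - 70/57) + (2*(-41/5) + 13/2)) = -125*(-5507/1653 + (-82/5 + 13/2)) = -125*(-5507/1653 - 99/10) = -125*(-218717/16530) = 5467925/3306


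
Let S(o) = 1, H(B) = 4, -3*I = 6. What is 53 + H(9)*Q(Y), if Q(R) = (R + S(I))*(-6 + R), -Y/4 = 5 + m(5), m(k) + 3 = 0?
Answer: 445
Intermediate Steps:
m(k) = -3 (m(k) = -3 + 0 = -3)
I = -2 (I = -⅓*6 = -2)
Y = -8 (Y = -4*(5 - 3) = -4*2 = -8)
Q(R) = (1 + R)*(-6 + R) (Q(R) = (R + 1)*(-6 + R) = (1 + R)*(-6 + R))
53 + H(9)*Q(Y) = 53 + 4*(-6 + (-8)² - 5*(-8)) = 53 + 4*(-6 + 64 + 40) = 53 + 4*98 = 53 + 392 = 445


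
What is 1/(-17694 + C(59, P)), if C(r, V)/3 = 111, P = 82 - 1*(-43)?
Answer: -1/17361 ≈ -5.7600e-5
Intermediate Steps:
P = 125 (P = 82 + 43 = 125)
C(r, V) = 333 (C(r, V) = 3*111 = 333)
1/(-17694 + C(59, P)) = 1/(-17694 + 333) = 1/(-17361) = -1/17361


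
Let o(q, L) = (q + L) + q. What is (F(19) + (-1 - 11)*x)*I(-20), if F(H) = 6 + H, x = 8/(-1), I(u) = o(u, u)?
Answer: -7260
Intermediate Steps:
o(q, L) = L + 2*q (o(q, L) = (L + q) + q = L + 2*q)
I(u) = 3*u (I(u) = u + 2*u = 3*u)
x = -8 (x = 8*(-1) = -8)
(F(19) + (-1 - 11)*x)*I(-20) = ((6 + 19) + (-1 - 11)*(-8))*(3*(-20)) = (25 - 12*(-8))*(-60) = (25 + 96)*(-60) = 121*(-60) = -7260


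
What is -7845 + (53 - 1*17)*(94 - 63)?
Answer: -6729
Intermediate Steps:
-7845 + (53 - 1*17)*(94 - 63) = -7845 + (53 - 17)*31 = -7845 + 36*31 = -7845 + 1116 = -6729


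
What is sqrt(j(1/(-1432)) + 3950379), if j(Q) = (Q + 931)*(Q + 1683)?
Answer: sqrt(11313805622001)/1432 ≈ 2348.9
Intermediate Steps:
j(Q) = (931 + Q)*(1683 + Q)
sqrt(j(1/(-1432)) + 3950379) = sqrt((1566873 + (1/(-1432))**2 + 2614/(-1432)) + 3950379) = sqrt((1566873 + (-1/1432)**2 + 2614*(-1/1432)) + 3950379) = sqrt((1566873 + 1/2050624 - 1307/716) + 3950379) = sqrt(3213063635505/2050624 + 3950379) = sqrt(11313805622001/2050624) = sqrt(11313805622001)/1432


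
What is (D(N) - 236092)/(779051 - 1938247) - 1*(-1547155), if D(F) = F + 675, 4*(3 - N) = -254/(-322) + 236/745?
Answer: 860464378594237931/556159056880 ≈ 1.5472e+6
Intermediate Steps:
N = 1306729/479780 (N = 3 - (-254/(-322) + 236/745)/4 = 3 - (-254*(-1/322) + 236*(1/745))/4 = 3 - (127/161 + 236/745)/4 = 3 - ¼*132611/119945 = 3 - 132611/479780 = 1306729/479780 ≈ 2.7236)
D(F) = 675 + F
(D(N) - 236092)/(779051 - 1938247) - 1*(-1547155) = ((675 + 1306729/479780) - 236092)/(779051 - 1938247) - 1*(-1547155) = (325158229/479780 - 236092)/(-1159196) + 1547155 = -112947061531/479780*(-1/1159196) + 1547155 = 112947061531/556159056880 + 1547155 = 860464378594237931/556159056880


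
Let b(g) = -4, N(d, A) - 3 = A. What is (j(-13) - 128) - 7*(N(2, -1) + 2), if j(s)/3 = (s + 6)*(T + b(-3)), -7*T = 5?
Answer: -57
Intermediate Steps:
T = -5/7 (T = -1/7*5 = -5/7 ≈ -0.71429)
N(d, A) = 3 + A
j(s) = -594/7 - 99*s/7 (j(s) = 3*((s + 6)*(-5/7 - 4)) = 3*((6 + s)*(-33/7)) = 3*(-198/7 - 33*s/7) = -594/7 - 99*s/7)
(j(-13) - 128) - 7*(N(2, -1) + 2) = ((-594/7 - 99/7*(-13)) - 128) - 7*((3 - 1) + 2) = ((-594/7 + 1287/7) - 128) - 7*(2 + 2) = (99 - 128) - 7*4 = -29 - 28 = -57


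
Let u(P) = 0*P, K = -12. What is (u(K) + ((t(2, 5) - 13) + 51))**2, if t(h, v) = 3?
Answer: 1681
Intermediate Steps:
u(P) = 0
(u(K) + ((t(2, 5) - 13) + 51))**2 = (0 + ((3 - 13) + 51))**2 = (0 + (-10 + 51))**2 = (0 + 41)**2 = 41**2 = 1681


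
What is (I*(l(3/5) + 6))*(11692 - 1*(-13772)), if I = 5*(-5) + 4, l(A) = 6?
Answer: -6416928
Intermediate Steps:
I = -21 (I = -25 + 4 = -21)
(I*(l(3/5) + 6))*(11692 - 1*(-13772)) = (-21*(6 + 6))*(11692 - 1*(-13772)) = (-21*12)*(11692 + 13772) = -252*25464 = -6416928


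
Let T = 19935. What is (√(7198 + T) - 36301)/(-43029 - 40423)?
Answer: 1171/2692 - √27133/83452 ≈ 0.43302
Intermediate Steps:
(√(7198 + T) - 36301)/(-43029 - 40423) = (√(7198 + 19935) - 36301)/(-43029 - 40423) = (√27133 - 36301)/(-83452) = (-36301 + √27133)*(-1/83452) = 1171/2692 - √27133/83452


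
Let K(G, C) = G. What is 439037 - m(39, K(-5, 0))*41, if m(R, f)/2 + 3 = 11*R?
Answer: 404105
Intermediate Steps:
m(R, f) = -6 + 22*R (m(R, f) = -6 + 2*(11*R) = -6 + 22*R)
439037 - m(39, K(-5, 0))*41 = 439037 - (-6 + 22*39)*41 = 439037 - (-6 + 858)*41 = 439037 - 852*41 = 439037 - 1*34932 = 439037 - 34932 = 404105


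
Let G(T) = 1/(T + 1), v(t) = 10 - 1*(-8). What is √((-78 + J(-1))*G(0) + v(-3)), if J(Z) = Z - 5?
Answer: I*√66 ≈ 8.124*I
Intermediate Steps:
J(Z) = -5 + Z
v(t) = 18 (v(t) = 10 + 8 = 18)
G(T) = 1/(1 + T)
√((-78 + J(-1))*G(0) + v(-3)) = √((-78 + (-5 - 1))/(1 + 0) + 18) = √((-78 - 6)/1 + 18) = √(-84*1 + 18) = √(-84 + 18) = √(-66) = I*√66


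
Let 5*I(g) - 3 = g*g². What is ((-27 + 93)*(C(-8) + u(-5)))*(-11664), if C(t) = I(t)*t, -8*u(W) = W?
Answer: -3137129028/5 ≈ -6.2743e+8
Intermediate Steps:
I(g) = ⅗ + g³/5 (I(g) = ⅗ + (g*g²)/5 = ⅗ + g³/5)
u(W) = -W/8
C(t) = t*(⅗ + t³/5) (C(t) = (⅗ + t³/5)*t = t*(⅗ + t³/5))
((-27 + 93)*(C(-8) + u(-5)))*(-11664) = ((-27 + 93)*((⅕)*(-8)*(3 + (-8)³) - ⅛*(-5)))*(-11664) = (66*((⅕)*(-8)*(3 - 512) + 5/8))*(-11664) = (66*((⅕)*(-8)*(-509) + 5/8))*(-11664) = (66*(4072/5 + 5/8))*(-11664) = (66*(32601/40))*(-11664) = (1075833/20)*(-11664) = -3137129028/5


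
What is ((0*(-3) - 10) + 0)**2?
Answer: 100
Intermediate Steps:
((0*(-3) - 10) + 0)**2 = ((0 - 10) + 0)**2 = (-10 + 0)**2 = (-10)**2 = 100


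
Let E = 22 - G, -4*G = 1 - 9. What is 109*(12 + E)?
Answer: 3488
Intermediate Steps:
G = 2 (G = -(1 - 9)/4 = -¼*(-8) = 2)
E = 20 (E = 22 - 1*2 = 22 - 2 = 20)
109*(12 + E) = 109*(12 + 20) = 109*32 = 3488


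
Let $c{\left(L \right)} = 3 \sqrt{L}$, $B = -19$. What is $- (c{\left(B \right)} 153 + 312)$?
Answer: $-312 - 459 i \sqrt{19} \approx -312.0 - 2000.7 i$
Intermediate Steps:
$- (c{\left(B \right)} 153 + 312) = - (3 \sqrt{-19} \cdot 153 + 312) = - (3 i \sqrt{19} \cdot 153 + 312) = - (459 i \sqrt{19} + 312) = - (312 + 459 i \sqrt{19}) = -312 - 459 i \sqrt{19}$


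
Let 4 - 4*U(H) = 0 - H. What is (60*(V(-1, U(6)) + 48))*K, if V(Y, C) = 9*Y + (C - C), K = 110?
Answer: 257400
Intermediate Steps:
U(H) = 1 + H/4 (U(H) = 1 - (0 - H)/4 = 1 - (-1)*H/4 = 1 + H/4)
V(Y, C) = 9*Y (V(Y, C) = 9*Y + 0 = 9*Y)
(60*(V(-1, U(6)) + 48))*K = (60*(9*(-1) + 48))*110 = (60*(-9 + 48))*110 = (60*39)*110 = 2340*110 = 257400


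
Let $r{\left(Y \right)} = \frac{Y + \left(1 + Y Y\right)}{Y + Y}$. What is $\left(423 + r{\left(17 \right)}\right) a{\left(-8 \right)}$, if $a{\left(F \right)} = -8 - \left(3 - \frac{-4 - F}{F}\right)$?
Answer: $- \frac{337847}{68} \approx -4968.3$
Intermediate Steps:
$a{\left(F \right)} = -11 + \frac{-4 - F}{F}$ ($a{\left(F \right)} = -8 - \left(3 - \frac{-4 - F}{F}\right) = -11 + \frac{-4 - F}{F}$)
$r{\left(Y \right)} = \frac{1 + Y + Y^{2}}{2 Y}$ ($r{\left(Y \right)} = \frac{Y + \left(1 + Y^{2}\right)}{2 Y} = \left(1 + Y + Y^{2}\right) \frac{1}{2 Y} = \frac{1 + Y + Y^{2}}{2 Y}$)
$\left(423 + r{\left(17 \right)}\right) a{\left(-8 \right)} = \left(423 + \frac{1 + 17 \left(1 + 17\right)}{2 \cdot 17}\right) \left(-12 - \frac{4}{-8}\right) = \left(423 + \frac{1}{2} \cdot \frac{1}{17} \left(1 + 17 \cdot 18\right)\right) \left(-12 - - \frac{1}{2}\right) = \left(423 + \frac{1}{2} \cdot \frac{1}{17} \left(1 + 306\right)\right) \left(-12 + \frac{1}{2}\right) = \left(423 + \frac{1}{2} \cdot \frac{1}{17} \cdot 307\right) \left(- \frac{23}{2}\right) = \left(423 + \frac{307}{34}\right) \left(- \frac{23}{2}\right) = \frac{14689}{34} \left(- \frac{23}{2}\right) = - \frac{337847}{68}$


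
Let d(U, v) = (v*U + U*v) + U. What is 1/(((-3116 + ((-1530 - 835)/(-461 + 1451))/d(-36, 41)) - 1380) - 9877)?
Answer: -53784/773037389 ≈ -6.9575e-5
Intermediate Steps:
d(U, v) = U + 2*U*v (d(U, v) = (U*v + U*v) + U = 2*U*v + U = U + 2*U*v)
1/(((-3116 + ((-1530 - 835)/(-461 + 1451))/d(-36, 41)) - 1380) - 9877) = 1/(((-3116 + ((-1530 - 835)/(-461 + 1451))/((-36*(1 + 2*41)))) - 1380) - 9877) = 1/(((-3116 + (-2365/990)/((-36*(1 + 82)))) - 1380) - 9877) = 1/(((-3116 + (-2365*1/990)/((-36*83))) - 1380) - 9877) = 1/(((-3116 - 43/18/(-2988)) - 1380) - 9877) = 1/(((-3116 - 43/18*(-1/2988)) - 1380) - 9877) = 1/(((-3116 + 43/53784) - 1380) - 9877) = 1/((-167590901/53784 - 1380) - 9877) = 1/(-241812821/53784 - 9877) = 1/(-773037389/53784) = -53784/773037389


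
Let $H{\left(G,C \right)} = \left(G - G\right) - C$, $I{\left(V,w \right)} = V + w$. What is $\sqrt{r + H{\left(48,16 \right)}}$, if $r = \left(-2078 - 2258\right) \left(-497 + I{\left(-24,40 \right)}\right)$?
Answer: $20 \sqrt{5214} \approx 1444.2$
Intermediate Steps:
$H{\left(G,C \right)} = - C$ ($H{\left(G,C \right)} = 0 - C = - C$)
$r = 2085616$ ($r = \left(-2078 - 2258\right) \left(-497 + \left(-24 + 40\right)\right) = - 4336 \left(-497 + 16\right) = \left(-4336\right) \left(-481\right) = 2085616$)
$\sqrt{r + H{\left(48,16 \right)}} = \sqrt{2085616 - 16} = \sqrt{2085600} = 20 \sqrt{5214}$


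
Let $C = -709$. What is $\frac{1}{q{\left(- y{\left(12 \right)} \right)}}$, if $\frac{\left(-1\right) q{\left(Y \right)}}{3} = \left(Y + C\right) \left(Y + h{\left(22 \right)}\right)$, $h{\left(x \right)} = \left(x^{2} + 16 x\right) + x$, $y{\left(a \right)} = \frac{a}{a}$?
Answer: $\frac{1}{1825410} \approx 5.4782 \cdot 10^{-7}$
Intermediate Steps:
$y{\left(a \right)} = 1$
$h{\left(x \right)} = x^{2} + 17 x$
$q{\left(Y \right)} = - 3 \left(-709 + Y\right) \left(858 + Y\right)$ ($q{\left(Y \right)} = - 3 \left(Y - 709\right) \left(Y + 22 \left(17 + 22\right)\right) = - 3 \left(-709 + Y\right) \left(Y + 22 \cdot 39\right) = - 3 \left(-709 + Y\right) \left(Y + 858\right) = - 3 \left(-709 + Y\right) \left(858 + Y\right)$)
$\frac{1}{q{\left(- y{\left(12 \right)} \right)}} = \frac{1}{1824966 - 447 \left(\left(-1\right) 1\right) - 3 \left(\left(-1\right) 1\right)^{2}} = \frac{1}{1824966 - -447 - 3 \left(-1\right)^{2}} = \frac{1}{1824966 + 447 - 3} = \frac{1}{1825410}$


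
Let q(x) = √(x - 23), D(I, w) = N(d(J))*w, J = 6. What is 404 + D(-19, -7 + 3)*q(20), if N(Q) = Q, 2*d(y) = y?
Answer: 404 - 12*I*√3 ≈ 404.0 - 20.785*I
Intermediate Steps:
d(y) = y/2
D(I, w) = 3*w (D(I, w) = ((½)*6)*w = 3*w)
q(x) = √(-23 + x)
404 + D(-19, -7 + 3)*q(20) = 404 + (3*(-7 + 3))*√(-23 + 20) = 404 + (3*(-4))*√(-3) = 404 - 12*I*√3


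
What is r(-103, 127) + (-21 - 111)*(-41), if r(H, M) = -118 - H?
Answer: 5397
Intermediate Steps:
r(-103, 127) + (-21 - 111)*(-41) = (-118 - 1*(-103)) + (-21 - 111)*(-41) = (-118 + 103) - 132*(-41) = -15 + 5412 = 5397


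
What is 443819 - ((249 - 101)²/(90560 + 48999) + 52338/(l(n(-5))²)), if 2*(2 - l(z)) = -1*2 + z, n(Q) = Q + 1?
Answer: 1541168608983/3488975 ≈ 4.4173e+5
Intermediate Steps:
n(Q) = 1 + Q
l(z) = 3 - z/2 (l(z) = 2 - (-1*2 + z)/2 = 2 - (-2 + z)/2 = 2 + (1 - z/2) = 3 - z/2)
443819 - ((249 - 101)²/(90560 + 48999) + 52338/(l(n(-5))²)) = 443819 - ((249 - 101)²/(90560 + 48999) + 52338/((3 - (1 - 5)/2)²)) = 443819 - (148²/139559 + 52338/((3 - ½*(-4))²)) = 443819 - (21904*(1/139559) + 52338/((3 + 2)²)) = 443819 - (21904/139559 + 52338/(5²)) = 443819 - (21904/139559 + 52338/25) = 443819 - 1*7304786542/3488975 = 443819 - 7304786542/3488975 = 1541168608983/3488975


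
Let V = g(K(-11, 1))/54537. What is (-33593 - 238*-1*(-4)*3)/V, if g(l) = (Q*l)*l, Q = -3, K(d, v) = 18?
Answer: 662606371/324 ≈ 2.0451e+6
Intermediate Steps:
g(l) = -3*l² (g(l) = (-3*l)*l = -3*l²)
V = -324/18179 (V = -3*18²/54537 = -3*324*(1/54537) = -972*1/54537 = -324/18179 ≈ -0.017823)
(-33593 - 238*-1*(-4)*3)/V = (-33593 - 238*-1*(-4)*3)/(-324/18179) = (-33593 - 238*4*3)*(-18179/324) = (-33593 - 238*12)*(-18179/324) = (-33593 - 1*2856)*(-18179/324) = (-33593 - 2856)*(-18179/324) = -36449*(-18179/324) = 662606371/324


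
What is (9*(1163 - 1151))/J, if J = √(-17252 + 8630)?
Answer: -18*I*√958/479 ≈ -1.1631*I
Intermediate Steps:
J = 3*I*√958 (J = √(-8622) = 3*I*√958 ≈ 92.855*I)
(9*(1163 - 1151))/J = (9*(1163 - 1151))/((3*I*√958)) = (9*12)*(-I*√958/2874) = 108*(-I*√958/2874) = -18*I*√958/479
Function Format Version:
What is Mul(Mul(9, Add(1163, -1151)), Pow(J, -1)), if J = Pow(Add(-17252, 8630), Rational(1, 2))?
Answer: Mul(Rational(-18, 479), I, Pow(958, Rational(1, 2))) ≈ Mul(-1.1631, I)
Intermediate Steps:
J = Mul(3, I, Pow(958, Rational(1, 2))) (J = Pow(-8622, Rational(1, 2)) = Mul(3, I, Pow(958, Rational(1, 2))) ≈ Mul(92.855, I))
Mul(Mul(9, Add(1163, -1151)), Pow(J, -1)) = Mul(Mul(9, Add(1163, -1151)), Pow(Mul(3, I, Pow(958, Rational(1, 2))), -1)) = Mul(Mul(9, 12), Mul(Rational(-1, 2874), I, Pow(958, Rational(1, 2)))) = Mul(108, Mul(Rational(-1, 2874), I, Pow(958, Rational(1, 2)))) = Mul(Rational(-18, 479), I, Pow(958, Rational(1, 2)))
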